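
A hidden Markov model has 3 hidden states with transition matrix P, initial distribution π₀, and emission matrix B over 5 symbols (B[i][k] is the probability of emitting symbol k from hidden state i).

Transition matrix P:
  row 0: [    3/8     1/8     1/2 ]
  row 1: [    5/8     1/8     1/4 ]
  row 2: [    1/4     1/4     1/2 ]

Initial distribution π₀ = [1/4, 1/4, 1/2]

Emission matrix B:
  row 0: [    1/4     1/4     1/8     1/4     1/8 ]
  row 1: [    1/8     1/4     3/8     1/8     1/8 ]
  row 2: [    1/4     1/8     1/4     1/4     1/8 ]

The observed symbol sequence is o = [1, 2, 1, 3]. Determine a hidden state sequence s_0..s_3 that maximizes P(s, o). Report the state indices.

path = [2, 1, 0, 2]

t=0: δ = [6.250e-02, 6.250e-02, 6.250e-02]  (obs o_0=1)
t=1: δ = [4.883e-03, 5.859e-03, 7.812e-03]  ψ = [1, 2, 0]  (obs o_1=2)
t=2: δ = [9.155e-04, 4.883e-04, 4.883e-04]  ψ = [1, 2, 2]  (obs o_2=1)
t=3: δ = [8.583e-05, 1.526e-05, 1.144e-04]  ψ = [0, 2, 0]  (obs o_3=3)
backtrack: best end state = 2; path = [2, 1, 0, 2]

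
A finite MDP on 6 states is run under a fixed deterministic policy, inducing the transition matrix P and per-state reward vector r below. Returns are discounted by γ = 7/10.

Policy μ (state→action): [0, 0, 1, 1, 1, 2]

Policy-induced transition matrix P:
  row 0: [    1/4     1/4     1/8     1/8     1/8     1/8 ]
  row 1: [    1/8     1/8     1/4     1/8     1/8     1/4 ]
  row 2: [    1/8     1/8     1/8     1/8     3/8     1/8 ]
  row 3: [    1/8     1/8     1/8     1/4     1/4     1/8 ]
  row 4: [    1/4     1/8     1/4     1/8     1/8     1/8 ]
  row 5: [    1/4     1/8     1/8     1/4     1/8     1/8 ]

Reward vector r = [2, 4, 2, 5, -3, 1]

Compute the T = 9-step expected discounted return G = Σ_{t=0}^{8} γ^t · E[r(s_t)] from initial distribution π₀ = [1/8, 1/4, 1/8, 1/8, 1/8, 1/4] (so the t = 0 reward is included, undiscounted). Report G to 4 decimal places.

G = 5.8064

t=0: π = [0.1250, 0.2500, 0.1250, 0.1250, 0.1250, 0.2500], E[r] = 2.0000, γ^t·E[r] = 2.000000, running G = 2.000000
t=1: π = [0.1875, 0.1406, 0.1719, 0.1719, 0.1719, 0.1563], E[r] = 1.7813, γ^t·E[r] = 1.246875, running G = 3.246875
t=2: π = [0.1895, 0.1484, 0.1641, 0.1660, 0.1895, 0.1426], E[r] = 1.7051, γ^t·E[r] = 0.835488, running G = 4.082363
t=3: π = [0.1902, 0.1487, 0.1672, 0.1636, 0.1868, 0.1436], E[r] = 1.7107, γ^t·E[r] = 0.586768, running G = 4.669131
t=4: π = [0.1901, 0.1488, 0.1669, 0.1634, 0.1873, 0.1436], E[r] = 1.7079, γ^t·E[r] = 0.410056, running G = 5.079187
t=5: π = [0.1901, 0.1488, 0.1670, 0.1634, 0.1872, 0.1436], E[r] = 1.7083, γ^t·E[r] = 0.287106, running G = 5.366293
t=6: π = [0.1901, 0.1488, 0.1670, 0.1634, 0.1872, 0.1436], E[r] = 1.7082, γ^t·E[r] = 0.200966, running G = 5.567259
t=7: π = [0.1901, 0.1488, 0.1670, 0.1634, 0.1872, 0.1436], E[r] = 1.7082, γ^t·E[r] = 0.140678, running G = 5.707937
t=8: π = [0.1901, 0.1488, 0.1670, 0.1634, 0.1872, 0.1436], E[r] = 1.7082, γ^t·E[r] = 0.098474, running G = 5.806411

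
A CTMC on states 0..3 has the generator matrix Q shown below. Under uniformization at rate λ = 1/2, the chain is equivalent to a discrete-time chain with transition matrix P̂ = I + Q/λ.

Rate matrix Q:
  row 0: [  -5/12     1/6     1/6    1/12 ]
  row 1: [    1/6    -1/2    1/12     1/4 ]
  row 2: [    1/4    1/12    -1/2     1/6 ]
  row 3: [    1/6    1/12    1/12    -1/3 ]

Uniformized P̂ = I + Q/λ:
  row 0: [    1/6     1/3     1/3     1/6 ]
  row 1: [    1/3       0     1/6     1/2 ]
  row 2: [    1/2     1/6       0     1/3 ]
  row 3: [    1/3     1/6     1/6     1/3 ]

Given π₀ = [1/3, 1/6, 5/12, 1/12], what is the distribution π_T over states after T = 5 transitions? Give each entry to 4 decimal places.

π = [0.3129, 0.1871, 0.1871, 0.3129]

t=0: π = [0.3333, 0.1667, 0.4167, 0.0833]
t=1: π = [0.3472, 0.1944, 0.1528, 0.3056]
t=2: π = [0.3009, 0.1921, 0.1991, 0.3079]
t=3: π = [0.3164, 0.1848, 0.1836, 0.3152]
t=4: π = [0.3112, 0.1886, 0.1888, 0.3114]
t=5: π = [0.3129, 0.1871, 0.1871, 0.3129]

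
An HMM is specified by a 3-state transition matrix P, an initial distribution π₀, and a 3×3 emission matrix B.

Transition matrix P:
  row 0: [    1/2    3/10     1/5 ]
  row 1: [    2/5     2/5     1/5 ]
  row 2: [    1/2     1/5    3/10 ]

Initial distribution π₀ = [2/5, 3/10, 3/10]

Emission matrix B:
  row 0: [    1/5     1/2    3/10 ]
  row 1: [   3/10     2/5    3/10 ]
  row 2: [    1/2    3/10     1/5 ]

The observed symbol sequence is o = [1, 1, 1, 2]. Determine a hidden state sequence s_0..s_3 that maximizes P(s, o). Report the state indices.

t=0: δ = [2.000e-01, 1.200e-01, 9.000e-02]  (obs o_0=1)
t=1: δ = [5.000e-02, 2.400e-02, 1.200e-02]  ψ = [0, 0, 0]  (obs o_1=1)
t=2: δ = [1.250e-02, 6.000e-03, 3.000e-03]  ψ = [0, 0, 0]  (obs o_2=1)
t=3: δ = [1.875e-03, 1.125e-03, 5.000e-04]  ψ = [0, 0, 0]  (obs o_3=2)
backtrack: best end state = 0; path = [0, 0, 0, 0]

path = [0, 0, 0, 0]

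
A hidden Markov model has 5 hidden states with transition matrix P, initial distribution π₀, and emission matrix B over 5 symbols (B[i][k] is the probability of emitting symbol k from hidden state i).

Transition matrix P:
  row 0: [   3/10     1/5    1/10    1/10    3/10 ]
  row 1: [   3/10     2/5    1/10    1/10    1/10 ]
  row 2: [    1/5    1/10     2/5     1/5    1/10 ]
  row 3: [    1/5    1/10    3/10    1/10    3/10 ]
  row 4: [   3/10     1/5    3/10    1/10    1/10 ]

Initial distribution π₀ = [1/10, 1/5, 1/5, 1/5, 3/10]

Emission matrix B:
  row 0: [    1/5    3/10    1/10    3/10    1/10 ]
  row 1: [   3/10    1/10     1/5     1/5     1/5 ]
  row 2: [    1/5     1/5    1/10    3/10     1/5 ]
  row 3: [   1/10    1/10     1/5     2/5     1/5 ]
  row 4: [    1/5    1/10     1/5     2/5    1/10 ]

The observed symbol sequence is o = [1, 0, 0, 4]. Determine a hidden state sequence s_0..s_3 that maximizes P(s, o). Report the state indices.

path = [1, 1, 1, 1]

t=0: δ = [3.000e-02, 2.000e-02, 4.000e-02, 2.000e-02, 3.000e-02]  (obs o_0=1)
t=1: δ = [1.800e-03, 2.400e-03, 3.200e-03, 8.000e-04, 1.800e-03]  ψ = [0, 1, 2, 2, 0]  (obs o_1=0)
t=2: δ = [1.440e-04, 2.880e-04, 2.560e-04, 6.400e-05, 1.080e-04]  ψ = [1, 1, 2, 2, 0]  (obs o_2=0)
t=3: δ = [8.640e-06, 2.304e-05, 2.048e-05, 1.024e-05, 4.320e-06]  ψ = [1, 1, 2, 2, 0]  (obs o_3=4)
backtrack: best end state = 1; path = [1, 1, 1, 1]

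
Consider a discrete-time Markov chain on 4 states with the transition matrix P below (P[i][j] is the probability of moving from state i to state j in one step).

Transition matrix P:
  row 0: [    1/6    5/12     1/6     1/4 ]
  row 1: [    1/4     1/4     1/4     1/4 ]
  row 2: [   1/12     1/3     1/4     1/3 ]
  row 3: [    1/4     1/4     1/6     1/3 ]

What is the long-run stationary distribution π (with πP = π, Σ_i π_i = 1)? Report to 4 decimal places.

π = [0.1986, 0.3005, 0.2091, 0.2917]

Balance equations π_j = Σ_i π_i·P[i][j]:
  π_0 = 1/6·π_0 + 1/4·π_1 + 1/12·π_2 + 1/4·π_3
  π_1 = 5/12·π_0 + 1/4·π_1 + 1/3·π_2 + 1/4·π_3
  π_2 = 1/6·π_0 + 1/4·π_1 + 1/4·π_2 + 1/6·π_3
  normalize: π_0 + π_1 + π_2 + π_3 = 1
Solving the linear system gives exactly π = [113/569, 171/569, 119/569, 166/569].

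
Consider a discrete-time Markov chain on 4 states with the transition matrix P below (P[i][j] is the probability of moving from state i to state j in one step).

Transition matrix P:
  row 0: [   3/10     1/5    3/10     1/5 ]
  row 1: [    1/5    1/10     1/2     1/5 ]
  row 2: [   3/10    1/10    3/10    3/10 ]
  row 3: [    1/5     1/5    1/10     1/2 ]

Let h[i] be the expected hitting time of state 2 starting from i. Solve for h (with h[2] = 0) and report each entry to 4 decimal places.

First-step conditioning: h[2] = 0; for i ≠ 2, h[i] = 1 + Σ_k P[i][k]·h[k].
  h[0] = 1 + 3/10·h[0] + 1/5·h[1] + 1/5·h[3]
  h[1] = 1 + 1/5·h[0] + 1/10·h[1] + 1/5·h[3]
  h[3] = 1 + 1/5·h[0] + 1/5·h[1] + 1/2·h[3]
Solving the 3×3 linear system over states ≠ 2 gives exactly h = [154/43, 126/43, 0, 198/43] (h[2] = 0 is the target).

h = [3.5814, 2.9302, 0.0000, 4.6047]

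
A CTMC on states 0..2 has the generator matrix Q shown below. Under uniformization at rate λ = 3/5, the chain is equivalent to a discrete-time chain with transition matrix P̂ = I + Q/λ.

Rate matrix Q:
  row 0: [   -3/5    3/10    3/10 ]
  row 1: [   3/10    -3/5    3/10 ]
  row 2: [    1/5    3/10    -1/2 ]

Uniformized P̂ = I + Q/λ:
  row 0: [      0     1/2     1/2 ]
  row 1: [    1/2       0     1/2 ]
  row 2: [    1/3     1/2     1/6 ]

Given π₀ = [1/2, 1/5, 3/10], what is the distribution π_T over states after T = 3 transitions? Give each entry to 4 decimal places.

t=0: π = [0.5000, 0.2000, 0.3000]
t=1: π = [0.2000, 0.4000, 0.4000]
t=2: π = [0.3333, 0.3000, 0.3667]
t=3: π = [0.2722, 0.3500, 0.3778]

π = [0.2722, 0.3500, 0.3778]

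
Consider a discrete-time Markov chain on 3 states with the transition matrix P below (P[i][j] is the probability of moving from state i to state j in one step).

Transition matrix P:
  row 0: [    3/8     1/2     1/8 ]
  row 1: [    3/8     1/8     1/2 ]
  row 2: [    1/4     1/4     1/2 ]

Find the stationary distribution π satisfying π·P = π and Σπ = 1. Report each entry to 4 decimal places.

Balance equations π_j = Σ_i π_i·P[i][j]:
  π_0 = 3/8·π_0 + 3/8·π_1 + 1/4·π_2
  π_1 = 1/2·π_0 + 1/8·π_1 + 1/4·π_2
  normalize: π_0 + π_1 + π_2 = 1
Solving the linear system gives exactly π = [20/61, 18/61, 23/61].

π = [0.3279, 0.2951, 0.3770]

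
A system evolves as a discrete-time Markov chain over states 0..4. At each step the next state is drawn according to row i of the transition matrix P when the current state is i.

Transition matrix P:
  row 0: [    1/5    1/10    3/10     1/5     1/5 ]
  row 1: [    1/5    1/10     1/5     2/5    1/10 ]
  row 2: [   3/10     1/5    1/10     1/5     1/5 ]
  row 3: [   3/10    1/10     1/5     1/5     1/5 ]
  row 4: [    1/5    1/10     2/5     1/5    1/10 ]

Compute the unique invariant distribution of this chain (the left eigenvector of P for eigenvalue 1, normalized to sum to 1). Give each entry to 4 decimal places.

Balance equations π_j = Σ_i π_i·P[i][j]:
  π_0 = 1/5·π_0 + 1/5·π_1 + 3/10·π_2 + 3/10·π_3 + 1/5·π_4
  π_1 = 1/10·π_0 + 1/10·π_1 + 1/5·π_2 + 1/10·π_3 + 1/10·π_4
  π_2 = 3/10·π_0 + 1/5·π_1 + 1/10·π_2 + 1/5·π_3 + 2/5·π_4
  π_3 = 1/5·π_0 + 2/5·π_1 + 1/5·π_2 + 1/5·π_3 + 1/5·π_4
  normalize: π_0 + π_1 + π_2 + π_3 + π_4 = 1
Solving the linear system gives exactly π = [1641/6671, 824/6671, 1569/6671, 1499/6671, 1138/6671].

π = [0.2460, 0.1235, 0.2352, 0.2247, 0.1706]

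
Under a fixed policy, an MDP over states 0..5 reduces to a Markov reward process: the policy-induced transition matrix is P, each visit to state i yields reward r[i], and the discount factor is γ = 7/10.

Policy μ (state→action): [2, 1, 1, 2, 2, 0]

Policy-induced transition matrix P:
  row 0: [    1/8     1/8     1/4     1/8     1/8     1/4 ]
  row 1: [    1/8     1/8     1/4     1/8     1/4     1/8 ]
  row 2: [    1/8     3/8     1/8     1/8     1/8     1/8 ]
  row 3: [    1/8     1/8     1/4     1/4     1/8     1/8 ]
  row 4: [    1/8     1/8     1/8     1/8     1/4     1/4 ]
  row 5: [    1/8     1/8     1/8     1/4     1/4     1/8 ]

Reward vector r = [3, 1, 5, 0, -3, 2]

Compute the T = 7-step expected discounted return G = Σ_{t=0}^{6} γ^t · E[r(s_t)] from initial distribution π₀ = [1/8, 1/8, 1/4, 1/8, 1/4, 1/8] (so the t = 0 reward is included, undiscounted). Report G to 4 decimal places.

t=0: π = [0.1250, 0.1250, 0.2500, 0.1250, 0.2500, 0.1250], E[r] = 1.2500, γ^t·E[r] = 1.250000, running G = 1.250000
t=1: π = [0.1250, 0.1875, 0.1719, 0.1563, 0.1875, 0.1719], E[r] = 1.2031, γ^t·E[r] = 0.842188, running G = 2.092188
t=2: π = [0.1250, 0.1680, 0.1836, 0.1660, 0.1934, 0.1641], E[r] = 1.2090, γ^t·E[r] = 0.592402, running G = 2.684590
t=3: π = [0.1250, 0.1709, 0.1824, 0.1663, 0.1907, 0.1648], E[r] = 1.2153, γ^t·E[r] = 0.416859, running G = 3.101449
t=4: π = [0.1250, 0.1706, 0.1828, 0.1664, 0.1908, 0.1645], E[r] = 1.2160, γ^t·E[r] = 0.291955, running G = 3.393404
t=5: π = [0.1250, 0.1707, 0.1827, 0.1664, 0.1907, 0.1645], E[r] = 1.2162, γ^t·E[r] = 0.204404, running G = 3.597808
t=6: π = [0.1250, 0.1707, 0.1828, 0.1664, 0.1907, 0.1645], E[r] = 1.2162, γ^t·E[r] = 0.143083, running G = 3.740891

G = 3.7409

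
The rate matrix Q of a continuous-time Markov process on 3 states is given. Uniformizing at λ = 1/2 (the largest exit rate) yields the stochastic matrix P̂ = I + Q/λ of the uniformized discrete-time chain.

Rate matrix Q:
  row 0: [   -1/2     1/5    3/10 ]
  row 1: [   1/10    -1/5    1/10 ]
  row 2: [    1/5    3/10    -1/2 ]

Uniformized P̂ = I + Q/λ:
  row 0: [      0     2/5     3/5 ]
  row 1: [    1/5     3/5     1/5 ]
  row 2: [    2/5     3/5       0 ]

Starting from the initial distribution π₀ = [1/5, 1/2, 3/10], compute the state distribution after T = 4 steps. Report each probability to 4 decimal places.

π = [0.2045, 0.5582, 0.2373]

t=0: π = [0.2000, 0.5000, 0.3000]
t=1: π = [0.2200, 0.5600, 0.2200]
t=2: π = [0.2000, 0.5560, 0.2440]
t=3: π = [0.2088, 0.5600, 0.2312]
t=4: π = [0.2045, 0.5582, 0.2373]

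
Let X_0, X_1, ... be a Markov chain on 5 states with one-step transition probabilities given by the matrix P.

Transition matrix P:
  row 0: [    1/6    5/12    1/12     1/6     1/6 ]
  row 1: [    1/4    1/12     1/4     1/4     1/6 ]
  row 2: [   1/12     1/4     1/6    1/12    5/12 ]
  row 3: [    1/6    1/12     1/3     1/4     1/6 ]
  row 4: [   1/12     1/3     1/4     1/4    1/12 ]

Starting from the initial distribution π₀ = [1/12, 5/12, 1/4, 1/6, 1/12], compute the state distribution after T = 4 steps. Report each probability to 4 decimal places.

π = [0.1492, 0.2221, 0.2230, 0.2000, 0.2057]

t=0: π = [0.0833, 0.4167, 0.2500, 0.1667, 0.0833]
t=1: π = [0.1736, 0.1736, 0.2292, 0.2014, 0.2222]
t=2: π = [0.1435, 0.2350, 0.2188, 0.1973, 0.2054]
t=3: π = [0.1509, 0.2190, 0.2243, 0.2016, 0.2042]
t=4: π = [0.1492, 0.2221, 0.2230, 0.2000, 0.2057]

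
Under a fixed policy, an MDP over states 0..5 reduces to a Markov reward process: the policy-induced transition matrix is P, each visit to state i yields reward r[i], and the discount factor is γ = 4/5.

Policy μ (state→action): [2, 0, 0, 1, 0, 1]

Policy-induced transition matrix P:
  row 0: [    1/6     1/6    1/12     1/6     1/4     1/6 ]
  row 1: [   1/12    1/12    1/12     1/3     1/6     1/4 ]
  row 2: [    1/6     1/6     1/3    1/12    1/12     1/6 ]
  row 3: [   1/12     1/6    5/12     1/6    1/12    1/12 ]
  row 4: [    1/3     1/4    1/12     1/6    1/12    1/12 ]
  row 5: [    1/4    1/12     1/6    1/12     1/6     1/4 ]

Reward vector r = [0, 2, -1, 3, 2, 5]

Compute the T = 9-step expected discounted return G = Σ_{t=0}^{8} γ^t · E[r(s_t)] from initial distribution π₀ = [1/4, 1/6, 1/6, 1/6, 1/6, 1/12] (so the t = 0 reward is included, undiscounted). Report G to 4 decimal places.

t=0: π = [0.2500, 0.1667, 0.1667, 0.1667, 0.1667, 0.0833], E[r] = 1.4167, γ^t·E[r] = 1.416667, running G = 1.416667
t=1: π = [0.1736, 0.1597, 0.1875, 0.1736, 0.1458, 0.1597], E[r] = 1.7431, γ^t·E[r] = 1.394444, running G = 2.811111
t=2: π = [0.1765, 0.1522, 0.2014, 0.1644, 0.1389, 0.1667], E[r] = 1.7072, γ^t·E[r] = 1.092593, running G = 3.903704
t=3: π = [0.1773, 0.1517, 0.2024, 0.1614, 0.1393, 0.1680], E[r] = 1.7036, γ^t·E[r] = 0.872222, running G = 4.775926
t=4: π = [0.1778, 0.1516, 0.2017, 0.1611, 0.1395, 0.1682], E[r] = 1.7051, γ^t·E[r] = 0.698412, running G = 5.474337
t=5: π = [0.1779, 0.1516, 0.2015, 0.1611, 0.1396, 0.1683], E[r] = 1.7057, γ^t·E[r] = 0.558938, running G = 6.033275
t=6: π = [0.1779, 0.1516, 0.2014, 0.1611, 0.1396, 0.1683], E[r] = 1.7058, γ^t·E[r] = 0.447176, running G = 6.480451
t=7: π = [0.1779, 0.1516, 0.2014, 0.1611, 0.1396, 0.1683], E[r] = 1.7059, γ^t·E[r] = 0.357744, running G = 6.838195
t=8: π = [0.1779, 0.1516, 0.2014, 0.1611, 0.1396, 0.1683], E[r] = 1.7059, γ^t·E[r] = 0.286195, running G = 7.124391

G = 7.1244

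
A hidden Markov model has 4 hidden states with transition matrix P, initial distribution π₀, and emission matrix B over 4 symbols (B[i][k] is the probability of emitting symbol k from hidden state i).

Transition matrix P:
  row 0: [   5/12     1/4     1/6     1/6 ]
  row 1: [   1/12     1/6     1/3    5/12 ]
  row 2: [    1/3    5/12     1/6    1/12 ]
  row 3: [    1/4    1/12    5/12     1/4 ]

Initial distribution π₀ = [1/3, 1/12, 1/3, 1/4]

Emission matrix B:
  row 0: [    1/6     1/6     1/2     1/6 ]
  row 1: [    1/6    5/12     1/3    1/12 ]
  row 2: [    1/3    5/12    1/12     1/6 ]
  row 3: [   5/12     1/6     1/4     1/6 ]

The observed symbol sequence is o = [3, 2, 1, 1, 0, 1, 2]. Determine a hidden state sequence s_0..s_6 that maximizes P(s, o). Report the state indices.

t=0: δ = [5.556e-02, 6.944e-03, 5.556e-02, 4.167e-02]  (obs o_0=3)
t=1: δ = [1.157e-02, 7.716e-03, 1.447e-03, 2.604e-03]  ψ = [0, 2, 3, 3]  (obs o_1=2)
t=2: δ = [8.038e-04, 1.206e-03, 1.072e-03, 5.358e-04]  ψ = [0, 0, 1, 1]  (obs o_2=1)
t=3: δ = [5.954e-05, 1.861e-04, 1.674e-04, 8.372e-05]  ψ = [2, 2, 1, 1]  (obs o_3=1)
t=4: δ = [9.303e-06, 1.163e-05, 2.067e-05, 3.230e-05]  ψ = [2, 2, 1, 1]  (obs o_4=0)
t=5: δ = [1.346e-06, 3.589e-06, 5.608e-06, 1.346e-06]  ψ = [3, 2, 3, 3]  (obs o_5=1)
t=6: δ = [9.346e-07, 7.789e-07, 9.969e-08, 3.739e-07]  ψ = [2, 2, 1, 1]  (obs o_6=2)
backtrack: best end state = 0; path = [2, 1, 2, 1, 3, 2, 0]

path = [2, 1, 2, 1, 3, 2, 0]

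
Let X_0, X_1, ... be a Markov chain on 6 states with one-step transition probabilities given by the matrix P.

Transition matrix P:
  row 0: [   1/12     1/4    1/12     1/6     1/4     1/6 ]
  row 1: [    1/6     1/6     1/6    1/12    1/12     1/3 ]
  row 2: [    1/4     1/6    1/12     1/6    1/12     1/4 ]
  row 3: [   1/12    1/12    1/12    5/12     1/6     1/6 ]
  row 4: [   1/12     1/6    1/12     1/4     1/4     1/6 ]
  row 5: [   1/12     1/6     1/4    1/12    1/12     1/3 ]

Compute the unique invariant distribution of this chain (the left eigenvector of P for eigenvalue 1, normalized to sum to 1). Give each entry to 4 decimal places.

Balance equations π_j = Σ_i π_i·P[i][j]:
  π_0 = 1/12·π_0 + 1/6·π_1 + 1/4·π_2 + 1/12·π_3 + 1/12·π_4 + 1/12·π_5
  π_1 = 1/4·π_0 + 1/6·π_1 + 1/6·π_2 + 1/12·π_3 + 1/6·π_4 + 1/6·π_5
  π_2 = 1/12·π_0 + 1/6·π_1 + 1/12·π_2 + 1/12·π_3 + 1/12·π_4 + 1/4·π_5
  π_3 = 1/6·π_0 + 1/12·π_1 + 1/6·π_2 + 5/12·π_3 + 1/4·π_4 + 1/12·π_5
  π_4 = 1/4·π_0 + 1/12·π_1 + 1/12·π_2 + 1/6·π_3 + 1/4·π_4 + 1/12·π_5
  normalize: π_0 + π_1 + π_2 + π_3 + π_4 + π_5 = 1
Solving the linear system gives exactly π = [9855/82357, 13223/82357, 11340/82357, 15893/82357, 11796/82357, 20250/82357].

π = [0.1197, 0.1606, 0.1377, 0.1930, 0.1432, 0.2459]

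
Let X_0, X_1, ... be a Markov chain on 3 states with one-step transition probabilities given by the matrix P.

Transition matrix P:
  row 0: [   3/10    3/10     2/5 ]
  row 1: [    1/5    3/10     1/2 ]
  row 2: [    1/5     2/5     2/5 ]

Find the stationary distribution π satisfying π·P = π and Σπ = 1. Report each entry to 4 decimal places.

π = [0.2222, 0.3434, 0.4343]

Balance equations π_j = Σ_i π_i·P[i][j]:
  π_0 = 3/10·π_0 + 1/5·π_1 + 1/5·π_2
  π_1 = 3/10·π_0 + 3/10·π_1 + 2/5·π_2
  normalize: π_0 + π_1 + π_2 = 1
Solving the linear system gives exactly π = [2/9, 34/99, 43/99].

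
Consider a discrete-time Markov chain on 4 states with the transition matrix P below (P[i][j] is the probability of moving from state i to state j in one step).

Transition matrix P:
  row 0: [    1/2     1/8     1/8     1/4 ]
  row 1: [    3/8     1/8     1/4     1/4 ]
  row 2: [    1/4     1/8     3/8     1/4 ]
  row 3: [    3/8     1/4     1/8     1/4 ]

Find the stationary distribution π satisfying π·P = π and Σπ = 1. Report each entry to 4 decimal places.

π = [0.4010, 0.1563, 0.1927, 0.2500]

Balance equations π_j = Σ_i π_i·P[i][j]:
  π_0 = 1/2·π_0 + 3/8·π_1 + 1/4·π_2 + 3/8·π_3
  π_1 = 1/8·π_0 + 1/8·π_1 + 1/8·π_2 + 1/4·π_3
  π_2 = 1/8·π_0 + 1/4·π_1 + 3/8·π_2 + 1/8·π_3
  normalize: π_0 + π_1 + π_2 + π_3 = 1
Solving the linear system gives exactly π = [77/192, 5/32, 37/192, 1/4].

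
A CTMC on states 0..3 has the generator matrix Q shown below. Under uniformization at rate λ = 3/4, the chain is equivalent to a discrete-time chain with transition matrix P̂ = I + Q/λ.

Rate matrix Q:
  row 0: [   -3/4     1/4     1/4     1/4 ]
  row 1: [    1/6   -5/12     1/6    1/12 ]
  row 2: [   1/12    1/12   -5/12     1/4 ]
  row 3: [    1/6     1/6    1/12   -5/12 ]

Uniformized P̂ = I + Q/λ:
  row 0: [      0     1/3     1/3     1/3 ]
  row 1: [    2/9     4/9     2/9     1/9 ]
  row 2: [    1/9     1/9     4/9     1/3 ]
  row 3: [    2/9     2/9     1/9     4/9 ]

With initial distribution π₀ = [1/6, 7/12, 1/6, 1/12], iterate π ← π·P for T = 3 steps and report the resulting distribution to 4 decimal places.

π = [0.1570, 0.2730, 0.2700, 0.3001]

t=0: π = [0.1667, 0.5833, 0.1667, 0.0833]
t=1: π = [0.1667, 0.3519, 0.2685, 0.2130]
t=2: π = [0.1553, 0.2891, 0.2767, 0.2788]
t=3: π = [0.1570, 0.2730, 0.2700, 0.3001]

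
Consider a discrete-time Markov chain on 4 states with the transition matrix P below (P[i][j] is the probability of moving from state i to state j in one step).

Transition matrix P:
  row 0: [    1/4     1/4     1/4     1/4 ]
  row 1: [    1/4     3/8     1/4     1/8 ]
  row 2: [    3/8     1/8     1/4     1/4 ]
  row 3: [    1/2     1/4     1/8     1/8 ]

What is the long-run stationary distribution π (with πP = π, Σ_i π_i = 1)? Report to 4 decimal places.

Balance equations π_j = Σ_i π_i·P[i][j]:
  π_0 = 1/4·π_0 + 1/4·π_1 + 3/8·π_2 + 1/2·π_3
  π_1 = 1/4·π_0 + 3/8·π_1 + 1/8·π_2 + 1/4·π_3
  π_2 = 1/4·π_0 + 1/4·π_1 + 1/4·π_2 + 1/8·π_3
  normalize: π_0 + π_1 + π_2 + π_3 = 1
Solving the linear system gives exactly π = [33/101, 128/505, 114/505, 98/505].

π = [0.3267, 0.2535, 0.2257, 0.1941]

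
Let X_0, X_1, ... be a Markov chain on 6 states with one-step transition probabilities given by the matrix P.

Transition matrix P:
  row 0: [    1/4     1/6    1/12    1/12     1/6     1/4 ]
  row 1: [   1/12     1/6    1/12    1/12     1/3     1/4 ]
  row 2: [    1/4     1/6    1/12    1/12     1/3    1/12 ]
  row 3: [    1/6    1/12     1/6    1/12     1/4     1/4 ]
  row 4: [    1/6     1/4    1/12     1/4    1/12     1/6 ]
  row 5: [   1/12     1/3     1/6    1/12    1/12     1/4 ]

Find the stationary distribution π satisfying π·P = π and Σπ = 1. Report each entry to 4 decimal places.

Balance equations π_j = Σ_i π_i·P[i][j]:
  π_0 = 1/4·π_0 + 1/12·π_1 + 1/4·π_2 + 1/6·π_3 + 1/6·π_4 + 1/12·π_5
  π_1 = 1/6·π_0 + 1/6·π_1 + 1/6·π_2 + 1/12·π_3 + 1/4·π_4 + 1/3·π_5
  π_2 = 1/12·π_0 + 1/12·π_1 + 1/12·π_2 + 1/6·π_3 + 1/12·π_4 + 1/6·π_5
  π_3 = 1/12·π_0 + 1/12·π_1 + 1/12·π_2 + 1/12·π_3 + 1/4·π_4 + 1/12·π_5
  π_4 = 1/6·π_0 + 1/3·π_1 + 1/3·π_2 + 1/4·π_3 + 1/12·π_4 + 1/12·π_5
  normalize: π_0 + π_1 + π_2 + π_3 + π_4 + π_5 = 1
Solving the linear system gives exactly π = [20347/132708, 13879/66354, 4907/44236, 7691/66354, 4323/22118, 14281/66354].

π = [0.1533, 0.2092, 0.1109, 0.1159, 0.1955, 0.2152]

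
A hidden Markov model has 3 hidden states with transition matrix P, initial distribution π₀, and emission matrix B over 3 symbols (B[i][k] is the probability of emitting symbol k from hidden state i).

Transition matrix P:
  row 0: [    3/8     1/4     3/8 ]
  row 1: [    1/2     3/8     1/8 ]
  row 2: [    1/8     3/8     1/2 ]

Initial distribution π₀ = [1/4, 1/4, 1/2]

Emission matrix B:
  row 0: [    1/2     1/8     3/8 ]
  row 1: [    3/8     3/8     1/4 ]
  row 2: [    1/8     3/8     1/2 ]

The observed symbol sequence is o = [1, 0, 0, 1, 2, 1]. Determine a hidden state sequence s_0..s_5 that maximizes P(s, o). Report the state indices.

t=0: δ = [3.125e-02, 9.375e-02, 1.875e-01]  (obs o_0=1)
t=1: δ = [2.344e-02, 2.637e-02, 1.172e-02]  ψ = [1, 2, 2]  (obs o_1=0)
t=2: δ = [6.592e-03, 3.708e-03, 1.099e-03]  ψ = [1, 1, 0]  (obs o_2=0)
t=3: δ = [3.090e-04, 6.180e-04, 9.270e-04]  ψ = [0, 0, 0]  (obs o_3=1)
t=4: δ = [1.159e-04, 8.690e-05, 2.317e-04]  ψ = [1, 2, 2]  (obs o_4=2)
t=5: δ = [5.431e-06, 3.259e-05, 4.345e-05]  ψ = [0, 2, 2]  (obs o_5=1)
backtrack: best end state = 2; path = [2, 1, 0, 2, 2, 2]

path = [2, 1, 0, 2, 2, 2]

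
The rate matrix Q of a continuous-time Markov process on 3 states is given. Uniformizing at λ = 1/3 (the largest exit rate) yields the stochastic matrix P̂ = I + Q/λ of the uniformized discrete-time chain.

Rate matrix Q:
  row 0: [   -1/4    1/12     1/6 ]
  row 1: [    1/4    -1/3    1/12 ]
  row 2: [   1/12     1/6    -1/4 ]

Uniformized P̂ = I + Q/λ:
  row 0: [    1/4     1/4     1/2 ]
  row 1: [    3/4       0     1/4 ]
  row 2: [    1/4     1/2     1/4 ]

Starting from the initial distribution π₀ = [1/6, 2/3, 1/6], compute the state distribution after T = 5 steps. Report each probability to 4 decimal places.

π = [0.3815, 0.2715, 0.3470]

t=0: π = [0.1667, 0.6667, 0.1667]
t=1: π = [0.5833, 0.1250, 0.2917]
t=2: π = [0.3125, 0.2917, 0.3958]
t=3: π = [0.3958, 0.2760, 0.3281]
t=4: π = [0.3880, 0.2630, 0.3490]
t=5: π = [0.3815, 0.2715, 0.3470]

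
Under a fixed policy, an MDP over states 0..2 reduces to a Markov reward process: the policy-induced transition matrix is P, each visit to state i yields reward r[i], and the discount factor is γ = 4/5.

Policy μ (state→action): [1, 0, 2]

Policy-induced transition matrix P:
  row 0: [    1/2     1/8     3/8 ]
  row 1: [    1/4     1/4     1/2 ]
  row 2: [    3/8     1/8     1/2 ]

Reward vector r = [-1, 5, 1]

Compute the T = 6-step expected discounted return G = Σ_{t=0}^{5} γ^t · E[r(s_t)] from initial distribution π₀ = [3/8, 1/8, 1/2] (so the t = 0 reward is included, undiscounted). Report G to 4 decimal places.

G = 2.7757

t=0: π = [0.3750, 0.1250, 0.5000], E[r] = 0.7500, γ^t·E[r] = 0.750000, running G = 0.750000
t=1: π = [0.4063, 0.1406, 0.4531], E[r] = 0.7500, γ^t·E[r] = 0.600000, running G = 1.350000
t=2: π = [0.4082, 0.1426, 0.4492], E[r] = 0.7539, γ^t·E[r] = 0.482500, running G = 1.832500
t=3: π = [0.4082, 0.1428, 0.4490], E[r] = 0.7549, γ^t·E[r] = 0.386500, running G = 2.219000
t=4: π = [0.4082, 0.1429, 0.4490], E[r] = 0.7551, γ^t·E[r] = 0.309275, running G = 2.528275
t=5: π = [0.4082, 0.1429, 0.4490], E[r] = 0.7551, γ^t·E[r] = 0.247430, running G = 2.775705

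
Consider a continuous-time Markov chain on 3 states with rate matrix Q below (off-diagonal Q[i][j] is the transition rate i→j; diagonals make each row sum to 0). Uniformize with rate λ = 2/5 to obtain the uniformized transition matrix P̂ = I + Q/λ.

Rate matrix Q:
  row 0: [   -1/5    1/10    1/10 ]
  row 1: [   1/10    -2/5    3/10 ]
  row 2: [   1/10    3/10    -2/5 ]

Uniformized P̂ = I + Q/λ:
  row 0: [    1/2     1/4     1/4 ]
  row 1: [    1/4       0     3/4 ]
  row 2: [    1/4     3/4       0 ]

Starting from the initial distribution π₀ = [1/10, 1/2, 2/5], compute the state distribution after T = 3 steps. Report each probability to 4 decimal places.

π = [0.3297, 0.3141, 0.3563]

t=0: π = [0.1000, 0.5000, 0.4000]
t=1: π = [0.2750, 0.3250, 0.4000]
t=2: π = [0.3188, 0.3688, 0.3125]
t=3: π = [0.3297, 0.3141, 0.3563]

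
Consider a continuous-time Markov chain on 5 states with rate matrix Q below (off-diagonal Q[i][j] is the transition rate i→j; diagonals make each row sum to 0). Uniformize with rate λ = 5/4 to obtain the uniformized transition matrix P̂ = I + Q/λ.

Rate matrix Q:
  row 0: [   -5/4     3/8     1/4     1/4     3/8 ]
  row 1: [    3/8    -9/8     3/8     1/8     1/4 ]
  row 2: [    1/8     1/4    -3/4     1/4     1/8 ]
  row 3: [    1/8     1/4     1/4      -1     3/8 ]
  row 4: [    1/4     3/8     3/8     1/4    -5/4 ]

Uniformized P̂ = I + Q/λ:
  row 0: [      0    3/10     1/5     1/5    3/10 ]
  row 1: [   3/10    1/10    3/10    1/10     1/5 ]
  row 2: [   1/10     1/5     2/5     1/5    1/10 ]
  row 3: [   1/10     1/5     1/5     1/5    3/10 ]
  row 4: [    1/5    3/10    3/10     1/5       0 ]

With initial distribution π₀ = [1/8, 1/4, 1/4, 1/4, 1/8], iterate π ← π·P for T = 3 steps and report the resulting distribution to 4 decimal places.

π = [0.1450, 0.2096, 0.2973, 0.1786, 0.1695]

t=0: π = [0.1250, 0.2500, 0.2500, 0.2500, 0.1250]
t=1: π = [0.1500, 0.2000, 0.2875, 0.1750, 0.1875]
t=2: π = [0.1438, 0.2138, 0.2963, 0.1800, 0.1663]
t=3: π = [0.1450, 0.2096, 0.2973, 0.1786, 0.1695]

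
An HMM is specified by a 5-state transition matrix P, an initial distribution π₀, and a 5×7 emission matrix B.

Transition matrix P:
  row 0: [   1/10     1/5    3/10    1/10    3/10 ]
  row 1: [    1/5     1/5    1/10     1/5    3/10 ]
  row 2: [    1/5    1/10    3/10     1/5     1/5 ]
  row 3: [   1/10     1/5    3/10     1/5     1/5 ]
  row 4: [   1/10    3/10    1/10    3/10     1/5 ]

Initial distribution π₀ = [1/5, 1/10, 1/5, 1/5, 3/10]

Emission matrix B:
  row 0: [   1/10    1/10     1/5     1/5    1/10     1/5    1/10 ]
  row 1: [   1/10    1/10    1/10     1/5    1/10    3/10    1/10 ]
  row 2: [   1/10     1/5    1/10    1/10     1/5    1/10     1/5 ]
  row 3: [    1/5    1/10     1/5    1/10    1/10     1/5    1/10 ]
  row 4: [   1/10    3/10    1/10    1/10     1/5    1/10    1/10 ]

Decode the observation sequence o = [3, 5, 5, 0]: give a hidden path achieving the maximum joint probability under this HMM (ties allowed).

path = [4, 1, 1, 3]

t=0: δ = [4.000e-02, 2.000e-02, 2.000e-02, 2.000e-02, 3.000e-02]  (obs o_0=3)
t=1: δ = [8.000e-04, 2.700e-03, 1.200e-03, 1.800e-03, 1.200e-03]  ψ = [0, 4, 0, 4, 0]  (obs o_1=5)
t=2: δ = [1.080e-04, 1.620e-04, 5.400e-05, 1.080e-04, 8.100e-05]  ψ = [1, 1, 3, 1, 1]  (obs o_2=5)
t=3: δ = [3.240e-06, 3.240e-06, 3.240e-06, 6.480e-06, 4.860e-06]  ψ = [1, 1, 0, 1, 1]  (obs o_3=0)
backtrack: best end state = 3; path = [4, 1, 1, 3]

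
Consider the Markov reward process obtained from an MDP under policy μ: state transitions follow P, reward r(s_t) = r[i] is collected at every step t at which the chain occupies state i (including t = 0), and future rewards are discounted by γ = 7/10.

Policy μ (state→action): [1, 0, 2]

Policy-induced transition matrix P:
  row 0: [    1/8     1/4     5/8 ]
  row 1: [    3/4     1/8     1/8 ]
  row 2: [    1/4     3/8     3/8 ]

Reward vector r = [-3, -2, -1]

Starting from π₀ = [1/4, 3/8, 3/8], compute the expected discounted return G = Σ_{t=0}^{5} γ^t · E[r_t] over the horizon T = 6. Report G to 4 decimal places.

t=0: π = [0.2500, 0.3750, 0.3750], E[r] = -1.8750, γ^t·E[r] = -1.875000, running G = -1.875000
t=1: π = [0.4063, 0.2500, 0.3438], E[r] = -2.0625, γ^t·E[r] = -1.443750, running G = -3.318750
t=2: π = [0.3242, 0.2617, 0.4141], E[r] = -1.9102, γ^t·E[r] = -0.935977, running G = -4.254727
t=3: π = [0.3403, 0.2690, 0.3906], E[r] = -1.9497, γ^t·E[r] = -0.668750, running G = -4.923476
t=4: π = [0.3420, 0.2652, 0.3928], E[r] = -1.9492, γ^t·E[r] = -0.467993, running G = -5.391469
t=5: π = [0.3399, 0.2660, 0.3942], E[r] = -1.9457, γ^t·E[r] = -0.327006, running G = -5.718475

G = -5.7185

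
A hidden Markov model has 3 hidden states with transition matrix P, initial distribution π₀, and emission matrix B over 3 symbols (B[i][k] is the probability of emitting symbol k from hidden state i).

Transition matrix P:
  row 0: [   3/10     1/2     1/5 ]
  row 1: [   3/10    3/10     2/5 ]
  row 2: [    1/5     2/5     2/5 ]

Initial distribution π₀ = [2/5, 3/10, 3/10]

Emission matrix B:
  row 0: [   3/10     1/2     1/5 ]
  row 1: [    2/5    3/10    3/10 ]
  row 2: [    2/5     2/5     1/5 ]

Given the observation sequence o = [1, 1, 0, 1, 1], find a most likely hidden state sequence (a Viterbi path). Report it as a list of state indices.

path = [0, 0, 1, 2, 2]

t=0: δ = [2.000e-01, 9.000e-02, 1.200e-01]  (obs o_0=1)
t=1: δ = [3.000e-02, 3.000e-02, 1.920e-02]  ψ = [0, 0, 2]  (obs o_1=1)
t=2: δ = [2.700e-03, 6.000e-03, 4.800e-03]  ψ = [0, 0, 1]  (obs o_2=0)
t=3: δ = [9.000e-04, 5.760e-04, 9.600e-04]  ψ = [1, 2, 1]  (obs o_3=1)
t=4: δ = [1.350e-04, 1.350e-04, 1.536e-04]  ψ = [0, 0, 2]  (obs o_4=1)
backtrack: best end state = 2; path = [0, 0, 1, 2, 2]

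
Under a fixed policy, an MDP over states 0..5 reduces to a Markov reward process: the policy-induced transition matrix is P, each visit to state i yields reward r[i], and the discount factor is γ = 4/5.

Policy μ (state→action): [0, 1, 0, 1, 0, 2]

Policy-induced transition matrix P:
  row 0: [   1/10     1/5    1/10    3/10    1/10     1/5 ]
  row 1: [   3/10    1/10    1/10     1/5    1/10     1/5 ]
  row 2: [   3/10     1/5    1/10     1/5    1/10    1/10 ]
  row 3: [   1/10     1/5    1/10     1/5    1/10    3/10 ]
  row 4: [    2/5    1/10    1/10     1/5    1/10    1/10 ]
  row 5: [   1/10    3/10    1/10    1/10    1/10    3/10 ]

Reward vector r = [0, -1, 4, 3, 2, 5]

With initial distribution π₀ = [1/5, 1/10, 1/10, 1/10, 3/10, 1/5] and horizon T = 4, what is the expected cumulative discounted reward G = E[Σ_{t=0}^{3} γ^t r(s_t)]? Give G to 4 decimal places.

G = 6.2099

t=0: π = [0.2000, 0.1000, 0.1000, 0.1000, 0.3000, 0.2000], E[r] = 2.2000, γ^t·E[r] = 2.200000, running G = 2.200000
t=1: π = [0.2300, 0.1800, 0.1000, 0.2000, 0.1000, 0.1900], E[r] = 1.9700, γ^t·E[r] = 1.576000, running G = 3.776000
t=2: π = [0.1860, 0.1910, 0.1000, 0.2040, 0.1000, 0.2190], E[r] = 2.1160, γ^t·E[r] = 1.354240, running G = 5.130240
t=3: π = [0.1882, 0.1928, 0.1000, 0.1967, 0.1000, 0.2223], E[r] = 2.1088, γ^t·E[r] = 1.079706, running G = 6.209946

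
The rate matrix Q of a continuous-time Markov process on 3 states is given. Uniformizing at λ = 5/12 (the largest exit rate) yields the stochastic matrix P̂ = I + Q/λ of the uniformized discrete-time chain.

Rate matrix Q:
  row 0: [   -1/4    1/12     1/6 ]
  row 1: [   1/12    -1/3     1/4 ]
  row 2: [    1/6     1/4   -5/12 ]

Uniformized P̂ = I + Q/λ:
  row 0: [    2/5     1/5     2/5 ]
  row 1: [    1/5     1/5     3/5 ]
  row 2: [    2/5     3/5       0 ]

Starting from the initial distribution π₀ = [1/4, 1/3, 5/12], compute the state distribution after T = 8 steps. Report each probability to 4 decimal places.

t=0: π = [0.2500, 0.3333, 0.4167]
t=1: π = [0.3333, 0.3667, 0.3000]
t=2: π = [0.3267, 0.3200, 0.3533]
t=3: π = [0.3360, 0.3413, 0.3227]
t=4: π = [0.3317, 0.3291, 0.3392]
t=5: π = [0.3342, 0.3357, 0.3301]
t=6: π = [0.3329, 0.3321, 0.3351]
t=7: π = [0.3336, 0.3340, 0.3324]
t=8: π = [0.3332, 0.3330, 0.3339]

π = [0.3332, 0.3330, 0.3339]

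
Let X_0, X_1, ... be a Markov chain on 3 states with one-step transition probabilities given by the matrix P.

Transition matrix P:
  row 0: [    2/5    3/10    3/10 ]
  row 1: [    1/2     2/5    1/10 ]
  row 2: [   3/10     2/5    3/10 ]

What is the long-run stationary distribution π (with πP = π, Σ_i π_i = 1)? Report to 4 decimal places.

Balance equations π_j = Σ_i π_i·P[i][j]:
  π_0 = 2/5·π_0 + 1/2·π_1 + 3/10·π_2
  π_1 = 3/10·π_0 + 2/5·π_1 + 2/5·π_2
  normalize: π_0 + π_1 + π_2 = 1
Solving the linear system gives exactly π = [19/46, 33/92, 21/92].

π = [0.4130, 0.3587, 0.2283]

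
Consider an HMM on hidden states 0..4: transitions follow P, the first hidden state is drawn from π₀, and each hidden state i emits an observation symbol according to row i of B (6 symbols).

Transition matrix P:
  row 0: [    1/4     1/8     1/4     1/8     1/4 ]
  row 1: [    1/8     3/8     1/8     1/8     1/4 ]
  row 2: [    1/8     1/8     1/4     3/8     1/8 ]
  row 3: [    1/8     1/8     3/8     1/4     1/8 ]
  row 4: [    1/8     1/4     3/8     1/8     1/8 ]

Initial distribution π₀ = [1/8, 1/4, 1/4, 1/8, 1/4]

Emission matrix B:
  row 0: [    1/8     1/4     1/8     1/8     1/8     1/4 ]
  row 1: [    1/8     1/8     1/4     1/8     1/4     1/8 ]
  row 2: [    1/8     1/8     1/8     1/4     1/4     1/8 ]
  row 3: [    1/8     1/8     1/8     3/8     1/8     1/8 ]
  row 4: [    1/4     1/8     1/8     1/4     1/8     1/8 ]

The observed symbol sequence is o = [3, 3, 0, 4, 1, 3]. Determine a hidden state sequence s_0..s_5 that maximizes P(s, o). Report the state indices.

t=0: δ = [1.562e-02, 3.125e-02, 6.250e-02, 4.688e-02, 6.250e-02]  (obs o_0=3)
t=1: δ = [9.766e-04, 1.953e-03, 5.859e-03, 8.789e-03, 1.953e-03]  ψ = [2, 4, 4, 2, 1]  (obs o_1=3)
t=2: δ = [1.373e-04, 1.373e-04, 4.120e-04, 2.747e-04, 2.747e-04]  ψ = [3, 3, 3, 2, 3]  (obs o_2=0)
t=3: δ = [6.437e-06, 1.717e-05, 2.575e-05, 1.931e-05, 6.437e-06]  ψ = [2, 4, 2, 2, 2]  (obs o_3=4)
t=4: δ = [8.047e-07, 8.047e-07, 9.052e-07, 1.207e-06, 5.364e-07]  ψ = [2, 1, 3, 2, 1]  (obs o_4=1)
t=5: δ = [2.515e-08, 3.772e-08, 1.132e-07, 1.273e-07, 5.029e-08]  ψ = [0, 1, 3, 2, 0]  (obs o_5=3)
backtrack: best end state = 3; path = [2, 3, 2, 3, 2, 3]

path = [2, 3, 2, 3, 2, 3]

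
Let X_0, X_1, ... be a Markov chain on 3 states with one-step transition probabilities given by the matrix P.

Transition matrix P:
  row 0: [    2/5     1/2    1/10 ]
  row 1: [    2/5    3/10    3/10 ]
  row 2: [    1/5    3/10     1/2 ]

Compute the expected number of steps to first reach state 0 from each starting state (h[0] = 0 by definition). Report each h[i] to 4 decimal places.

First-step conditioning: h[0] = 0; for i ≠ 0, h[i] = 1 + Σ_k P[i][k]·h[k].
  h[1] = 1 + 3/10·h[1] + 3/10·h[2]
  h[2] = 1 + 3/10·h[1] + 1/2·h[2]
Solving the 2×2 linear system over states ≠ 0 gives exactly h = [0, 40/13, 50/13] (h[0] = 0 is the target).

h = [0.0000, 3.0769, 3.8462]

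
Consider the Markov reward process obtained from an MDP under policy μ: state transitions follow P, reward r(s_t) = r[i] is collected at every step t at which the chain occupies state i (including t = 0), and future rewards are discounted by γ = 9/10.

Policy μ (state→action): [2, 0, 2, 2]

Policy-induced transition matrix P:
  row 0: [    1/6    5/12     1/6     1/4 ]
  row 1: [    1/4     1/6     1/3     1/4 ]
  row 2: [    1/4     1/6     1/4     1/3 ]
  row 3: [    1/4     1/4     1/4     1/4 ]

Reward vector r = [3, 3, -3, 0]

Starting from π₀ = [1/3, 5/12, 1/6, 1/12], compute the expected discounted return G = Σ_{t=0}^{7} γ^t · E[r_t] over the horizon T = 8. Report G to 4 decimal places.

t=0: π = [0.3333, 0.4167, 0.1667, 0.0833], E[r] = 1.7500, γ^t·E[r] = 1.750000, running G = 1.750000
t=1: π = [0.2222, 0.2569, 0.2569, 0.2639], E[r] = 0.6667, γ^t·E[r] = 0.600000, running G = 2.350000
t=2: π = [0.2315, 0.2442, 0.2529, 0.2714], E[r] = 0.6684, γ^t·E[r] = 0.541406, running G = 2.891406
t=3: π = [0.2307, 0.2472, 0.2511, 0.2711], E[r] = 0.6804, γ^t·E[r] = 0.496020, running G = 3.387426
t=4: π = [0.2308, 0.2469, 0.2514, 0.2709], E[r] = 0.6790, γ^t·E[r] = 0.445500, running G = 3.832926
t=5: π = [0.2308, 0.2469, 0.2513, 0.2709], E[r] = 0.6791, γ^t·E[r] = 0.400989, running G = 4.233914
t=6: π = [0.2308, 0.2469, 0.2513, 0.2709], E[r] = 0.6791, γ^t·E[r] = 0.360891, running G = 4.594805
t=7: π = [0.2308, 0.2469, 0.2513, 0.2709], E[r] = 0.6791, γ^t·E[r] = 0.324801, running G = 4.919606

G = 4.9196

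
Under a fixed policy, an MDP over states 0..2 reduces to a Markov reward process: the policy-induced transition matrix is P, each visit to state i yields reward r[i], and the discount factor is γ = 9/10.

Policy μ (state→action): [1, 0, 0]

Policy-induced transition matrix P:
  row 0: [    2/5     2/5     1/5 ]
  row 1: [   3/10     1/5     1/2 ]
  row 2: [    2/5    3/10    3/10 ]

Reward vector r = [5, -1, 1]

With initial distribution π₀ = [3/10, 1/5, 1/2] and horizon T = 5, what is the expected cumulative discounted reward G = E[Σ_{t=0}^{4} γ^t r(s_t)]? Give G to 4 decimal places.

G = 7.6012

t=0: π = [0.3000, 0.2000, 0.5000], E[r] = 1.8000, γ^t·E[r] = 1.800000, running G = 1.800000
t=1: π = [0.3800, 0.3100, 0.3100], E[r] = 1.9000, γ^t·E[r] = 1.710000, running G = 3.510000
t=2: π = [0.3690, 0.3070, 0.3240], E[r] = 1.8620, γ^t·E[r] = 1.508220, running G = 5.018220
t=3: π = [0.3693, 0.3062, 0.3245], E[r] = 1.8648, γ^t·E[r] = 1.359439, running G = 6.377659
t=4: π = [0.3694, 0.3063, 0.3243], E[r] = 1.8649, γ^t·E[r] = 1.223561, running G = 7.601220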